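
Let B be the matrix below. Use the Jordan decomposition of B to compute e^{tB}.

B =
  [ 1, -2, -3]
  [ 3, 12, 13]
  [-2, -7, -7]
e^{tB} =
  [t^2*exp(2*t)/2 - t*exp(2*t) + exp(2*t), 3*t^2*exp(2*t)/2 - 2*t*exp(2*t), 2*t^2*exp(2*t) - 3*t*exp(2*t)]
  [t^2*exp(2*t)/2 + 3*t*exp(2*t), 3*t^2*exp(2*t)/2 + 10*t*exp(2*t) + exp(2*t), 2*t^2*exp(2*t) + 13*t*exp(2*t)]
  [-t^2*exp(2*t)/2 - 2*t*exp(2*t), -3*t^2*exp(2*t)/2 - 7*t*exp(2*t), -2*t^2*exp(2*t) - 9*t*exp(2*t) + exp(2*t)]

Strategy: write B = P · J · P⁻¹ where J is a Jordan canonical form, so e^{tB} = P · e^{tJ} · P⁻¹, and e^{tJ} can be computed block-by-block.

B has Jordan form
J =
  [2, 1, 0]
  [0, 2, 1]
  [0, 0, 2]
(up to reordering of blocks).

Per-block formulas:
  For a 3×3 Jordan block J_3(2): exp(t · J_3(2)) = e^(2t)·(I + t·N + (t^2/2)·N^2), where N is the 3×3 nilpotent shift.

After assembling e^{tJ} and conjugating by P, we get:

e^{tB} =
  [t^2*exp(2*t)/2 - t*exp(2*t) + exp(2*t), 3*t^2*exp(2*t)/2 - 2*t*exp(2*t), 2*t^2*exp(2*t) - 3*t*exp(2*t)]
  [t^2*exp(2*t)/2 + 3*t*exp(2*t), 3*t^2*exp(2*t)/2 + 10*t*exp(2*t) + exp(2*t), 2*t^2*exp(2*t) + 13*t*exp(2*t)]
  [-t^2*exp(2*t)/2 - 2*t*exp(2*t), -3*t^2*exp(2*t)/2 - 7*t*exp(2*t), -2*t^2*exp(2*t) - 9*t*exp(2*t) + exp(2*t)]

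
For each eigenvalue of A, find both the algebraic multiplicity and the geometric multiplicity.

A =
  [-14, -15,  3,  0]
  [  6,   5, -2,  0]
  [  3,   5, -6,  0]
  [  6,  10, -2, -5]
λ = -5: alg = 4, geom = 3

Step 1 — factor the characteristic polynomial to read off the algebraic multiplicities:
  χ_A(x) = (x + 5)^4

Step 2 — compute geometric multiplicities via the rank-nullity identity g(λ) = n − rank(A − λI):
  rank(A − (-5)·I) = 1, so dim ker(A − (-5)·I) = n − 1 = 3

Summary:
  λ = -5: algebraic multiplicity = 4, geometric multiplicity = 3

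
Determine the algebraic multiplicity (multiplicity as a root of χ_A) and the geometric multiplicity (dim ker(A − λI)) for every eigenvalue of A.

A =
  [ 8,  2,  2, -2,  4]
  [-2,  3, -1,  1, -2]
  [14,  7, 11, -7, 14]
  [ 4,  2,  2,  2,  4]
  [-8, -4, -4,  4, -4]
λ = 4: alg = 5, geom = 4

Step 1 — factor the characteristic polynomial to read off the algebraic multiplicities:
  χ_A(x) = (x - 4)^5

Step 2 — compute geometric multiplicities via the rank-nullity identity g(λ) = n − rank(A − λI):
  rank(A − (4)·I) = 1, so dim ker(A − (4)·I) = n − 1 = 4

Summary:
  λ = 4: algebraic multiplicity = 5, geometric multiplicity = 4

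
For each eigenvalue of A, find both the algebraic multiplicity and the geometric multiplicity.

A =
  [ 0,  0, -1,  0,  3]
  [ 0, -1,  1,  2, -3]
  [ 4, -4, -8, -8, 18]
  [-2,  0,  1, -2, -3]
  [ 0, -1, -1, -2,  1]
λ = -2: alg = 5, geom = 3

Step 1 — factor the characteristic polynomial to read off the algebraic multiplicities:
  χ_A(x) = (x + 2)^5

Step 2 — compute geometric multiplicities via the rank-nullity identity g(λ) = n − rank(A − λI):
  rank(A − (-2)·I) = 2, so dim ker(A − (-2)·I) = n − 2 = 3

Summary:
  λ = -2: algebraic multiplicity = 5, geometric multiplicity = 3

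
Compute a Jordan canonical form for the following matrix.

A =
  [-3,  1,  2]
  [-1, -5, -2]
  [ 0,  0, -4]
J_2(-4) ⊕ J_1(-4)

The characteristic polynomial is
  det(x·I − A) = x^3 + 12*x^2 + 48*x + 64 = (x + 4)^3

Eigenvalues and multiplicities (the geometric multiplicity of λ is n − rank(A − λI), which equals the number of Jordan blocks for λ):
  λ = -4: algebraic multiplicity = 3, geometric multiplicity = 2

Determining the block sizes for each eigenvalue:
  λ = -4: 2 blocks summing to 3 forces exactly one block of size 2 and the rest size 1 → block sizes [2, 1]

Assembling the blocks gives a Jordan form
J =
  [-4,  1,  0]
  [ 0, -4,  0]
  [ 0,  0, -4]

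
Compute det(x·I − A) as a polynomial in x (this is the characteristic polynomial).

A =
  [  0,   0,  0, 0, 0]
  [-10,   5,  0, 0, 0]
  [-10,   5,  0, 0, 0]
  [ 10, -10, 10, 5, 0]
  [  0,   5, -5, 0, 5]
x^5 - 15*x^4 + 75*x^3 - 125*x^2

Expanding det(x·I − A) (e.g. by cofactor expansion or by noting that A is similar to its Jordan form J, which has the same characteristic polynomial as A) gives
  χ_A(x) = x^5 - 15*x^4 + 75*x^3 - 125*x^2
which factors as x^2*(x - 5)^3. The eigenvalues (with algebraic multiplicities) are λ = 0 with multiplicity 2, λ = 5 with multiplicity 3.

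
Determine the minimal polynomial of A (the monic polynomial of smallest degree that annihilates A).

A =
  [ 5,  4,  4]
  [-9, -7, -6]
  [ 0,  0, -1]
x^2 + 2*x + 1

The characteristic polynomial is χ_A(x) = (x + 1)^3, so the eigenvalues are known. The minimal polynomial is
  m_A(x) = Π_λ (x − λ)^{k_λ}
where k_λ is the size of the *largest* Jordan block for λ (equivalently, the smallest k with (A − λI)^k v = 0 for every generalised eigenvector v of λ).

  λ = -1: largest Jordan block has size 2, contributing (x + 1)^2

So m_A(x) = (x + 1)^2 = x^2 + 2*x + 1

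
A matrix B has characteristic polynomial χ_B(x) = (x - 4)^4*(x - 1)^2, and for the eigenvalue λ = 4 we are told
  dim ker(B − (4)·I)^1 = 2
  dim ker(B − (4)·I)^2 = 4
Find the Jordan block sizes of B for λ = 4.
Block sizes for λ = 4: [2, 2]

From the dimensions of kernels of powers, the number of Jordan blocks of size at least j is d_j − d_{j−1} where d_j = dim ker(N^j) (with d_0 = 0). Computing the differences gives [2, 2].
The number of blocks of size exactly k is (#blocks of size ≥ k) − (#blocks of size ≥ k + 1), so the partition is: 2 block(s) of size 2.
In nonincreasing order the block sizes are [2, 2].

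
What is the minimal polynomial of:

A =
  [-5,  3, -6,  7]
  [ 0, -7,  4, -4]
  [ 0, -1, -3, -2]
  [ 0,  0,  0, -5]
x^2 + 10*x + 25

The characteristic polynomial is χ_A(x) = (x + 5)^4, so the eigenvalues are known. The minimal polynomial is
  m_A(x) = Π_λ (x − λ)^{k_λ}
where k_λ is the size of the *largest* Jordan block for λ (equivalently, the smallest k with (A − λI)^k v = 0 for every generalised eigenvector v of λ).

  λ = -5: largest Jordan block has size 2, contributing (x + 5)^2

So m_A(x) = (x + 5)^2 = x^2 + 10*x + 25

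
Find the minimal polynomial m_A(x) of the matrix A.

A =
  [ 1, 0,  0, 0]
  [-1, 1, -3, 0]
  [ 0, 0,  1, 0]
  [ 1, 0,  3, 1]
x^2 - 2*x + 1

The characteristic polynomial is χ_A(x) = (x - 1)^4, so the eigenvalues are known. The minimal polynomial is
  m_A(x) = Π_λ (x − λ)^{k_λ}
where k_λ is the size of the *largest* Jordan block for λ (equivalently, the smallest k with (A − λI)^k v = 0 for every generalised eigenvector v of λ).

  λ = 1: largest Jordan block has size 2, contributing (x − 1)^2

So m_A(x) = (x - 1)^2 = x^2 - 2*x + 1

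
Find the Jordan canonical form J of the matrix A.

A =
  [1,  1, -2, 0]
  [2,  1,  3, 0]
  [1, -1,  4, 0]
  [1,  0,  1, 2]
J_3(2) ⊕ J_1(2)

The characteristic polynomial is
  det(x·I − A) = x^4 - 8*x^3 + 24*x^2 - 32*x + 16 = (x - 2)^4

Eigenvalues and multiplicities (the geometric multiplicity of λ is n − rank(A − λI), which equals the number of Jordan blocks for λ):
  λ = 2: algebraic multiplicity = 4, geometric multiplicity = 2

Determining the block sizes for each eigenvalue:
  λ = 2: with am = 4 and gm = 2, the partition is not yet determined (e.g. several partitions of 4 into 2 parts exist). Let N = A − (2)·I. Computing rank(N^1) = 2, rank(N^2) = 1, rank(N^3) = 0; the number of blocks of size ≥ j is rank(N^{j−1}) − rank(N^j), giving [2, 1, 1]. So we have 1 block(s) of size 3, 1 block(s) of size 1 → block sizes [3, 1]

Assembling the blocks gives a Jordan form
J =
  [2, 1, 0, 0]
  [0, 2, 1, 0]
  [0, 0, 2, 0]
  [0, 0, 0, 2]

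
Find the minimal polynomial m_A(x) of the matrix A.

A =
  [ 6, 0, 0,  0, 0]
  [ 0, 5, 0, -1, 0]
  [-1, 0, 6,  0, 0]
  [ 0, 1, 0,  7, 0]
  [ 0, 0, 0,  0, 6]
x^2 - 12*x + 36

The characteristic polynomial is χ_A(x) = (x - 6)^5, so the eigenvalues are known. The minimal polynomial is
  m_A(x) = Π_λ (x − λ)^{k_λ}
where k_λ is the size of the *largest* Jordan block for λ (equivalently, the smallest k with (A − λI)^k v = 0 for every generalised eigenvector v of λ).

  λ = 6: largest Jordan block has size 2, contributing (x − 6)^2

So m_A(x) = (x - 6)^2 = x^2 - 12*x + 36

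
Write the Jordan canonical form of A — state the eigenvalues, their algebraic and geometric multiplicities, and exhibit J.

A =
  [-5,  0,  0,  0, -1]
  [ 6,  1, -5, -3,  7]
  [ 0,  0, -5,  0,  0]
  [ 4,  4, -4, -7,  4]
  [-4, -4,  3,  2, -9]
J_3(-5) ⊕ J_2(-5)

The characteristic polynomial is
  det(x·I − A) = x^5 + 25*x^4 + 250*x^3 + 1250*x^2 + 3125*x + 3125 = (x + 5)^5

Eigenvalues and multiplicities (the geometric multiplicity of λ is n − rank(A − λI), which equals the number of Jordan blocks for λ):
  λ = -5: algebraic multiplicity = 5, geometric multiplicity = 2

Determining the block sizes for each eigenvalue:
  λ = -5: with am = 5 and gm = 2, the partition is not yet determined (e.g. several partitions of 5 into 2 parts exist). Let N = A − (-5)·I. Computing rank(N^1) = 3, rank(N^2) = 1, rank(N^3) = 0; the number of blocks of size ≥ j is rank(N^{j−1}) − rank(N^j), giving [2, 2, 1]. So we have 1 block(s) of size 3, 1 block(s) of size 2 → block sizes [3, 2]

Assembling the blocks gives a Jordan form
J =
  [-5,  1,  0,  0,  0]
  [ 0, -5,  1,  0,  0]
  [ 0,  0, -5,  0,  0]
  [ 0,  0,  0, -5,  1]
  [ 0,  0,  0,  0, -5]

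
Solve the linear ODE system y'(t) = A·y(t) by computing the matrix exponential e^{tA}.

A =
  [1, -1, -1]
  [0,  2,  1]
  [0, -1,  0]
e^{tA} =
  [exp(t), -t*exp(t), -t*exp(t)]
  [0, t*exp(t) + exp(t), t*exp(t)]
  [0, -t*exp(t), -t*exp(t) + exp(t)]

Strategy: write A = P · J · P⁻¹ where J is a Jordan canonical form, so e^{tA} = P · e^{tJ} · P⁻¹, and e^{tJ} can be computed block-by-block.

A has Jordan form
J =
  [1, 1, 0]
  [0, 1, 0]
  [0, 0, 1]
(up to reordering of blocks).

Per-block formulas:
  For a 1×1 block at λ = 1: exp(t · [1]) = [e^(1t)].
  For a 2×2 Jordan block J_2(1): exp(t · J_2(1)) = e^(1t)·(I + t·N), where N is the 2×2 nilpotent shift.

After assembling e^{tJ} and conjugating by P, we get:

e^{tA} =
  [exp(t), -t*exp(t), -t*exp(t)]
  [0, t*exp(t) + exp(t), t*exp(t)]
  [0, -t*exp(t), -t*exp(t) + exp(t)]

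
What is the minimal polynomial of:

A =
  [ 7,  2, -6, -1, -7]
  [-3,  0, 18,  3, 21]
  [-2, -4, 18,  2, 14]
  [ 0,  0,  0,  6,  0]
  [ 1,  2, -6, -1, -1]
x^2 - 12*x + 36

The characteristic polynomial is χ_A(x) = (x - 6)^5, so the eigenvalues are known. The minimal polynomial is
  m_A(x) = Π_λ (x − λ)^{k_λ}
where k_λ is the size of the *largest* Jordan block for λ (equivalently, the smallest k with (A − λI)^k v = 0 for every generalised eigenvector v of λ).

  λ = 6: largest Jordan block has size 2, contributing (x − 6)^2

So m_A(x) = (x - 6)^2 = x^2 - 12*x + 36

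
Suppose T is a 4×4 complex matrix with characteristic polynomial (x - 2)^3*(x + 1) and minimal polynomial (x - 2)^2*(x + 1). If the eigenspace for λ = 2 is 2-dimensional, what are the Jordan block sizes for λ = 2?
Block sizes for λ = 2: [2, 1]

Step 1 — from the characteristic polynomial, algebraic multiplicity of λ = 2 is 3. From dim ker(T − (2)·I) = 2, there are exactly 2 Jordan blocks for λ = 2.
Step 2 — from the minimal polynomial, the factor (x − 2)^2 tells us the largest block for λ = 2 has size 2.
Step 3 — with total size 3, 2 blocks, and largest block 2, the block sizes (in nonincreasing order) are [2, 1].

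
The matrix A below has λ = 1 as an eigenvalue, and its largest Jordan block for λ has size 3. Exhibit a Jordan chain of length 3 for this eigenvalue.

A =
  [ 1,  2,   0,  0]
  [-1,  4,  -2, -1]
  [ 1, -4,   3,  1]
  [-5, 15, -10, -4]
A Jordan chain for λ = 1 of length 3:
v_1 = (-2, 0, 1, 0)ᵀ
v_2 = (0, -1, 1, -5)ᵀ
v_3 = (1, 0, 0, 0)ᵀ

Let N = A − (1)·I. We want v_3 with N^3 v_3 = 0 but N^2 v_3 ≠ 0; then v_{j-1} := N · v_j for j = 3, …, 2.

Pick v_3 = (1, 0, 0, 0)ᵀ.
Then v_2 = N · v_3 = (0, -1, 1, -5)ᵀ.
Then v_1 = N · v_2 = (-2, 0, 1, 0)ᵀ.

Sanity check: (A − (1)·I) v_1 = (0, 0, 0, 0)ᵀ = 0. ✓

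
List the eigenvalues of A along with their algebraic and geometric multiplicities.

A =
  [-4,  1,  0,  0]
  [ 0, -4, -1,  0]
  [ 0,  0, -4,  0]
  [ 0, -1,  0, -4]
λ = -4: alg = 4, geom = 2

Step 1 — factor the characteristic polynomial to read off the algebraic multiplicities:
  χ_A(x) = (x + 4)^4

Step 2 — compute geometric multiplicities via the rank-nullity identity g(λ) = n − rank(A − λI):
  rank(A − (-4)·I) = 2, so dim ker(A − (-4)·I) = n − 2 = 2

Summary:
  λ = -4: algebraic multiplicity = 4, geometric multiplicity = 2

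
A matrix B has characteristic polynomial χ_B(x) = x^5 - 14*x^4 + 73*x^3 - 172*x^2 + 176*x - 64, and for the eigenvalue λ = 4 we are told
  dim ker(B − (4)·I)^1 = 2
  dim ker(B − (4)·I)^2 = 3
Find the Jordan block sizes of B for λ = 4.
Block sizes for λ = 4: [2, 1]

From the dimensions of kernels of powers, the number of Jordan blocks of size at least j is d_j − d_{j−1} where d_j = dim ker(N^j) (with d_0 = 0). Computing the differences gives [2, 1].
The number of blocks of size exactly k is (#blocks of size ≥ k) − (#blocks of size ≥ k + 1), so the partition is: 1 block(s) of size 1, 1 block(s) of size 2.
In nonincreasing order the block sizes are [2, 1].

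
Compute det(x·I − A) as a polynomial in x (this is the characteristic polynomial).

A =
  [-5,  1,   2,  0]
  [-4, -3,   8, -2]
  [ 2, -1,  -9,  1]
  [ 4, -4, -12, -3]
x^4 + 20*x^3 + 150*x^2 + 500*x + 625

Expanding det(x·I − A) (e.g. by cofactor expansion or by noting that A is similar to its Jordan form J, which has the same characteristic polynomial as A) gives
  χ_A(x) = x^4 + 20*x^3 + 150*x^2 + 500*x + 625
which factors as (x + 5)^4. The eigenvalues (with algebraic multiplicities) are λ = -5 with multiplicity 4.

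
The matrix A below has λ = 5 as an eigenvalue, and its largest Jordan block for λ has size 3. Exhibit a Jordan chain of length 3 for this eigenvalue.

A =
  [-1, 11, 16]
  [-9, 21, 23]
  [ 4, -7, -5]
A Jordan chain for λ = 5 of length 3:
v_1 = (1, 2, -1)ᵀ
v_2 = (-6, -9, 4)ᵀ
v_3 = (1, 0, 0)ᵀ

Let N = A − (5)·I. We want v_3 with N^3 v_3 = 0 but N^2 v_3 ≠ 0; then v_{j-1} := N · v_j for j = 3, …, 2.

Pick v_3 = (1, 0, 0)ᵀ.
Then v_2 = N · v_3 = (-6, -9, 4)ᵀ.
Then v_1 = N · v_2 = (1, 2, -1)ᵀ.

Sanity check: (A − (5)·I) v_1 = (0, 0, 0)ᵀ = 0. ✓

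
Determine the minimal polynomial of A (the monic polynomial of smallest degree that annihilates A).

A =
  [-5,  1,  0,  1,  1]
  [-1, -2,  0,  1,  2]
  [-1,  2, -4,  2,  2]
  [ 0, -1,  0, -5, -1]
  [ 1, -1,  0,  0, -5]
x^4 + 17*x^3 + 108*x^2 + 304*x + 320

The characteristic polynomial is χ_A(x) = (x + 4)^4*(x + 5), so the eigenvalues are known. The minimal polynomial is
  m_A(x) = Π_λ (x − λ)^{k_λ}
where k_λ is the size of the *largest* Jordan block for λ (equivalently, the smallest k with (A − λI)^k v = 0 for every generalised eigenvector v of λ).

  λ = -5: largest Jordan block has size 1, contributing (x + 5)
  λ = -4: largest Jordan block has size 3, contributing (x + 4)^3

So m_A(x) = (x + 4)^3*(x + 5) = x^4 + 17*x^3 + 108*x^2 + 304*x + 320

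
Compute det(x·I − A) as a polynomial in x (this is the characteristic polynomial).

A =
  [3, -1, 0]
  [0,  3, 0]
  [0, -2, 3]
x^3 - 9*x^2 + 27*x - 27

Expanding det(x·I − A) (e.g. by cofactor expansion or by noting that A is similar to its Jordan form J, which has the same characteristic polynomial as A) gives
  χ_A(x) = x^3 - 9*x^2 + 27*x - 27
which factors as (x - 3)^3. The eigenvalues (with algebraic multiplicities) are λ = 3 with multiplicity 3.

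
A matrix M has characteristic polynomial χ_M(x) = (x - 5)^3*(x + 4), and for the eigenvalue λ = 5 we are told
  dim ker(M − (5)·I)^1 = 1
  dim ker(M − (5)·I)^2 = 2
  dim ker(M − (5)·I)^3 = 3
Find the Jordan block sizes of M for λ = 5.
Block sizes for λ = 5: [3]

From the dimensions of kernels of powers, the number of Jordan blocks of size at least j is d_j − d_{j−1} where d_j = dim ker(N^j) (with d_0 = 0). Computing the differences gives [1, 1, 1].
The number of blocks of size exactly k is (#blocks of size ≥ k) − (#blocks of size ≥ k + 1), so the partition is: 1 block(s) of size 3.
In nonincreasing order the block sizes are [3].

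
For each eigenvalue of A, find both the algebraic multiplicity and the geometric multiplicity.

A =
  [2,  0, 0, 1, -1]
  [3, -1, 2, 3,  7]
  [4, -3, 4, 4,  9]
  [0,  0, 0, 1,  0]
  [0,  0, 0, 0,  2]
λ = 1: alg = 2, geom = 2; λ = 2: alg = 3, geom = 1

Step 1 — factor the characteristic polynomial to read off the algebraic multiplicities:
  χ_A(x) = (x - 2)^3*(x - 1)^2

Step 2 — compute geometric multiplicities via the rank-nullity identity g(λ) = n − rank(A − λI):
  rank(A − (1)·I) = 3, so dim ker(A − (1)·I) = n − 3 = 2
  rank(A − (2)·I) = 4, so dim ker(A − (2)·I) = n − 4 = 1

Summary:
  λ = 1: algebraic multiplicity = 2, geometric multiplicity = 2
  λ = 2: algebraic multiplicity = 3, geometric multiplicity = 1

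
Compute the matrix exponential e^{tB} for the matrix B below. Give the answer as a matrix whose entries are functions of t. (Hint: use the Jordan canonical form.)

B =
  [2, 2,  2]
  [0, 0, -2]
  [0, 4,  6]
e^{tB} =
  [exp(2*t), exp(4*t) - exp(2*t), exp(4*t) - exp(2*t)]
  [0, -exp(4*t) + 2*exp(2*t), -exp(4*t) + exp(2*t)]
  [0, 2*exp(4*t) - 2*exp(2*t), 2*exp(4*t) - exp(2*t)]

Strategy: write B = P · J · P⁻¹ where J is a Jordan canonical form, so e^{tB} = P · e^{tJ} · P⁻¹, and e^{tJ} can be computed block-by-block.

B has Jordan form
J =
  [2, 0, 0]
  [0, 2, 0]
  [0, 0, 4]
(up to reordering of blocks).

Per-block formulas:
  For a 1×1 block at λ = 2: exp(t · [2]) = [e^(2t)].
  For a 1×1 block at λ = 4: exp(t · [4]) = [e^(4t)].

After assembling e^{tJ} and conjugating by P, we get:

e^{tB} =
  [exp(2*t), exp(4*t) - exp(2*t), exp(4*t) - exp(2*t)]
  [0, -exp(4*t) + 2*exp(2*t), -exp(4*t) + exp(2*t)]
  [0, 2*exp(4*t) - 2*exp(2*t), 2*exp(4*t) - exp(2*t)]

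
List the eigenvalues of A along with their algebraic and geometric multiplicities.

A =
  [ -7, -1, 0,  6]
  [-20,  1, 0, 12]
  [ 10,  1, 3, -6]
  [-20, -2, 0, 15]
λ = 3: alg = 4, geom = 3

Step 1 — factor the characteristic polynomial to read off the algebraic multiplicities:
  χ_A(x) = (x - 3)^4

Step 2 — compute geometric multiplicities via the rank-nullity identity g(λ) = n − rank(A − λI):
  rank(A − (3)·I) = 1, so dim ker(A − (3)·I) = n − 1 = 3

Summary:
  λ = 3: algebraic multiplicity = 4, geometric multiplicity = 3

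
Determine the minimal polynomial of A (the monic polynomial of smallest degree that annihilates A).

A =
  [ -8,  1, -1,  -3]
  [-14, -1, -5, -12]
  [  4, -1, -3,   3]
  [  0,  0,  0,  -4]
x^3 + 12*x^2 + 48*x + 64

The characteristic polynomial is χ_A(x) = (x + 4)^4, so the eigenvalues are known. The minimal polynomial is
  m_A(x) = Π_λ (x − λ)^{k_λ}
where k_λ is the size of the *largest* Jordan block for λ (equivalently, the smallest k with (A − λI)^k v = 0 for every generalised eigenvector v of λ).

  λ = -4: largest Jordan block has size 3, contributing (x + 4)^3

So m_A(x) = (x + 4)^3 = x^3 + 12*x^2 + 48*x + 64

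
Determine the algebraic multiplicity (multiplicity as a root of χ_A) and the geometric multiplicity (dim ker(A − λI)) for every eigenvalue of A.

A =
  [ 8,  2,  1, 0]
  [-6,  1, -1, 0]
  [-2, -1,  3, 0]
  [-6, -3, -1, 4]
λ = 4: alg = 4, geom = 2

Step 1 — factor the characteristic polynomial to read off the algebraic multiplicities:
  χ_A(x) = (x - 4)^4

Step 2 — compute geometric multiplicities via the rank-nullity identity g(λ) = n − rank(A − λI):
  rank(A − (4)·I) = 2, so dim ker(A − (4)·I) = n − 2 = 2

Summary:
  λ = 4: algebraic multiplicity = 4, geometric multiplicity = 2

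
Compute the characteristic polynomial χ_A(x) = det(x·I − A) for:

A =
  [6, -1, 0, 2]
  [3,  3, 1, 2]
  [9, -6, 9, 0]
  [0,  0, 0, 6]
x^4 - 24*x^3 + 216*x^2 - 864*x + 1296

Expanding det(x·I − A) (e.g. by cofactor expansion or by noting that A is similar to its Jordan form J, which has the same characteristic polynomial as A) gives
  χ_A(x) = x^4 - 24*x^3 + 216*x^2 - 864*x + 1296
which factors as (x - 6)^4. The eigenvalues (with algebraic multiplicities) are λ = 6 with multiplicity 4.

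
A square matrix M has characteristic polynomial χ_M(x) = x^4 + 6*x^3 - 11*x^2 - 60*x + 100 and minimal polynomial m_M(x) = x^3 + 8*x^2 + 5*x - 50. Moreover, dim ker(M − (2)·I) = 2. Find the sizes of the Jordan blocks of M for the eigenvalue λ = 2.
Block sizes for λ = 2: [1, 1]

Step 1 — from the characteristic polynomial, algebraic multiplicity of λ = 2 is 2. From dim ker(M − (2)·I) = 2, there are exactly 2 Jordan blocks for λ = 2.
Step 2 — from the minimal polynomial, the factor (x − 2) tells us the largest block for λ = 2 has size 1.
Step 3 — with total size 2, 2 blocks, and largest block 1, the block sizes (in nonincreasing order) are [1, 1].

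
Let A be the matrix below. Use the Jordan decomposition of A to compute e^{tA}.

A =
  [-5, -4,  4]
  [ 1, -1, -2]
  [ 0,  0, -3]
e^{tA} =
  [-2*t*exp(-3*t) + exp(-3*t), -4*t*exp(-3*t), 4*t*exp(-3*t)]
  [t*exp(-3*t), 2*t*exp(-3*t) + exp(-3*t), -2*t*exp(-3*t)]
  [0, 0, exp(-3*t)]

Strategy: write A = P · J · P⁻¹ where J is a Jordan canonical form, so e^{tA} = P · e^{tJ} · P⁻¹, and e^{tJ} can be computed block-by-block.

A has Jordan form
J =
  [-3,  1,  0]
  [ 0, -3,  0]
  [ 0,  0, -3]
(up to reordering of blocks).

Per-block formulas:
  For a 2×2 Jordan block J_2(-3): exp(t · J_2(-3)) = e^(-3t)·(I + t·N), where N is the 2×2 nilpotent shift.
  For a 1×1 block at λ = -3: exp(t · [-3]) = [e^(-3t)].

After assembling e^{tJ} and conjugating by P, we get:

e^{tA} =
  [-2*t*exp(-3*t) + exp(-3*t), -4*t*exp(-3*t), 4*t*exp(-3*t)]
  [t*exp(-3*t), 2*t*exp(-3*t) + exp(-3*t), -2*t*exp(-3*t)]
  [0, 0, exp(-3*t)]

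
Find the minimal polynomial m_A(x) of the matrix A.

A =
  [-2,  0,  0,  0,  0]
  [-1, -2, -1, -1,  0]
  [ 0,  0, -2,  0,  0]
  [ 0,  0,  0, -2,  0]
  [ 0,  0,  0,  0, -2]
x^2 + 4*x + 4

The characteristic polynomial is χ_A(x) = (x + 2)^5, so the eigenvalues are known. The minimal polynomial is
  m_A(x) = Π_λ (x − λ)^{k_λ}
where k_λ is the size of the *largest* Jordan block for λ (equivalently, the smallest k with (A − λI)^k v = 0 for every generalised eigenvector v of λ).

  λ = -2: largest Jordan block has size 2, contributing (x + 2)^2

So m_A(x) = (x + 2)^2 = x^2 + 4*x + 4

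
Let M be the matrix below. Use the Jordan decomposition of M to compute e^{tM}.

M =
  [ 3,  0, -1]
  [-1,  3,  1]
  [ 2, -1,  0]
e^{tM} =
  [-t^2*exp(2*t)/2 + t*exp(2*t) + exp(2*t), t^2*exp(2*t)/2, t^2*exp(2*t)/2 - t*exp(2*t)]
  [-t*exp(2*t), t*exp(2*t) + exp(2*t), t*exp(2*t)]
  [-t^2*exp(2*t)/2 + 2*t*exp(2*t), t^2*exp(2*t)/2 - t*exp(2*t), t^2*exp(2*t)/2 - 2*t*exp(2*t) + exp(2*t)]

Strategy: write M = P · J · P⁻¹ where J is a Jordan canonical form, so e^{tM} = P · e^{tJ} · P⁻¹, and e^{tJ} can be computed block-by-block.

M has Jordan form
J =
  [2, 1, 0]
  [0, 2, 1]
  [0, 0, 2]
(up to reordering of blocks).

Per-block formulas:
  For a 3×3 Jordan block J_3(2): exp(t · J_3(2)) = e^(2t)·(I + t·N + (t^2/2)·N^2), where N is the 3×3 nilpotent shift.

After assembling e^{tJ} and conjugating by P, we get:

e^{tM} =
  [-t^2*exp(2*t)/2 + t*exp(2*t) + exp(2*t), t^2*exp(2*t)/2, t^2*exp(2*t)/2 - t*exp(2*t)]
  [-t*exp(2*t), t*exp(2*t) + exp(2*t), t*exp(2*t)]
  [-t^2*exp(2*t)/2 + 2*t*exp(2*t), t^2*exp(2*t)/2 - t*exp(2*t), t^2*exp(2*t)/2 - 2*t*exp(2*t) + exp(2*t)]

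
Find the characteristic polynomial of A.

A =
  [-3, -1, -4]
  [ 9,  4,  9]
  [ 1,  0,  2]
x^3 - 3*x^2 + 3*x - 1

Expanding det(x·I − A) (e.g. by cofactor expansion or by noting that A is similar to its Jordan form J, which has the same characteristic polynomial as A) gives
  χ_A(x) = x^3 - 3*x^2 + 3*x - 1
which factors as (x - 1)^3. The eigenvalues (with algebraic multiplicities) are λ = 1 with multiplicity 3.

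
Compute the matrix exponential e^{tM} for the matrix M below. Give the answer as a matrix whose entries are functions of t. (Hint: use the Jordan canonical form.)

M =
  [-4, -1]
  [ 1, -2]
e^{tM} =
  [-t*exp(-3*t) + exp(-3*t), -t*exp(-3*t)]
  [t*exp(-3*t), t*exp(-3*t) + exp(-3*t)]

Strategy: write M = P · J · P⁻¹ where J is a Jordan canonical form, so e^{tM} = P · e^{tJ} · P⁻¹, and e^{tJ} can be computed block-by-block.

M has Jordan form
J =
  [-3,  1]
  [ 0, -3]
(up to reordering of blocks).

Per-block formulas:
  For a 2×2 Jordan block J_2(-3): exp(t · J_2(-3)) = e^(-3t)·(I + t·N), where N is the 2×2 nilpotent shift.

After assembling e^{tJ} and conjugating by P, we get:

e^{tM} =
  [-t*exp(-3*t) + exp(-3*t), -t*exp(-3*t)]
  [t*exp(-3*t), t*exp(-3*t) + exp(-3*t)]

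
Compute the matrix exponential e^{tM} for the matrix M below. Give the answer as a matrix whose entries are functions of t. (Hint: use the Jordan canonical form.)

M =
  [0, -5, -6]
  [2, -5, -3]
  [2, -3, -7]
e^{tM} =
  [-3*t^2*exp(-4*t) + 4*t*exp(-4*t) + exp(-4*t), 3*t^2*exp(-4*t)/2 - 5*t*exp(-4*t), 9*t^2*exp(-4*t)/2 - 6*t*exp(-4*t)]
  [2*t*exp(-4*t), -t*exp(-4*t) + exp(-4*t), -3*t*exp(-4*t)]
  [-2*t^2*exp(-4*t) + 2*t*exp(-4*t), t^2*exp(-4*t) - 3*t*exp(-4*t), 3*t^2*exp(-4*t) - 3*t*exp(-4*t) + exp(-4*t)]

Strategy: write M = P · J · P⁻¹ where J is a Jordan canonical form, so e^{tM} = P · e^{tJ} · P⁻¹, and e^{tJ} can be computed block-by-block.

M has Jordan form
J =
  [-4,  1,  0]
  [ 0, -4,  1]
  [ 0,  0, -4]
(up to reordering of blocks).

Per-block formulas:
  For a 3×3 Jordan block J_3(-4): exp(t · J_3(-4)) = e^(-4t)·(I + t·N + (t^2/2)·N^2), where N is the 3×3 nilpotent shift.

After assembling e^{tJ} and conjugating by P, we get:

e^{tM} =
  [-3*t^2*exp(-4*t) + 4*t*exp(-4*t) + exp(-4*t), 3*t^2*exp(-4*t)/2 - 5*t*exp(-4*t), 9*t^2*exp(-4*t)/2 - 6*t*exp(-4*t)]
  [2*t*exp(-4*t), -t*exp(-4*t) + exp(-4*t), -3*t*exp(-4*t)]
  [-2*t^2*exp(-4*t) + 2*t*exp(-4*t), t^2*exp(-4*t) - 3*t*exp(-4*t), 3*t^2*exp(-4*t) - 3*t*exp(-4*t) + exp(-4*t)]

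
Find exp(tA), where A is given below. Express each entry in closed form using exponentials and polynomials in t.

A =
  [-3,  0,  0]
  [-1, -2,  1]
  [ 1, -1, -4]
e^{tA} =
  [exp(-3*t), 0, 0]
  [-t*exp(-3*t), t*exp(-3*t) + exp(-3*t), t*exp(-3*t)]
  [t*exp(-3*t), -t*exp(-3*t), -t*exp(-3*t) + exp(-3*t)]

Strategy: write A = P · J · P⁻¹ where J is a Jordan canonical form, so e^{tA} = P · e^{tJ} · P⁻¹, and e^{tJ} can be computed block-by-block.

A has Jordan form
J =
  [-3,  1,  0]
  [ 0, -3,  0]
  [ 0,  0, -3]
(up to reordering of blocks).

Per-block formulas:
  For a 1×1 block at λ = -3: exp(t · [-3]) = [e^(-3t)].
  For a 2×2 Jordan block J_2(-3): exp(t · J_2(-3)) = e^(-3t)·(I + t·N), where N is the 2×2 nilpotent shift.

After assembling e^{tJ} and conjugating by P, we get:

e^{tA} =
  [exp(-3*t), 0, 0]
  [-t*exp(-3*t), t*exp(-3*t) + exp(-3*t), t*exp(-3*t)]
  [t*exp(-3*t), -t*exp(-3*t), -t*exp(-3*t) + exp(-3*t)]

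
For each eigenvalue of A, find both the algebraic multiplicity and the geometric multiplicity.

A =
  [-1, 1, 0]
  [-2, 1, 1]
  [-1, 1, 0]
λ = 0: alg = 3, geom = 1

Step 1 — factor the characteristic polynomial to read off the algebraic multiplicities:
  χ_A(x) = x^3

Step 2 — compute geometric multiplicities via the rank-nullity identity g(λ) = n − rank(A − λI):
  rank(A − (0)·I) = 2, so dim ker(A − (0)·I) = n − 2 = 1

Summary:
  λ = 0: algebraic multiplicity = 3, geometric multiplicity = 1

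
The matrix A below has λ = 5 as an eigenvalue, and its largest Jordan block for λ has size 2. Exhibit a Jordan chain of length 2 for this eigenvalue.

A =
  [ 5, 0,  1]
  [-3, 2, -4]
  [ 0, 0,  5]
A Jordan chain for λ = 5 of length 2:
v_1 = (-1, 1, 0)ᵀ
v_2 = (1, 0, -1)ᵀ

Let N = A − (5)·I. We want v_2 with N^2 v_2 = 0 but N^1 v_2 ≠ 0; then v_{j-1} := N · v_j for j = 2, …, 2.

Pick v_2 = (1, 0, -1)ᵀ.
Then v_1 = N · v_2 = (-1, 1, 0)ᵀ.

Sanity check: (A − (5)·I) v_1 = (0, 0, 0)ᵀ = 0. ✓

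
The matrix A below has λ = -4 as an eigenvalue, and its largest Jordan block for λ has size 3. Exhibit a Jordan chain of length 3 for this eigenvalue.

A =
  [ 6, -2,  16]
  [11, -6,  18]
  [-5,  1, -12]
A Jordan chain for λ = -4 of length 3:
v_1 = (-2, -2, 1)ᵀ
v_2 = (10, 11, -5)ᵀ
v_3 = (1, 0, 0)ᵀ

Let N = A − (-4)·I. We want v_3 with N^3 v_3 = 0 but N^2 v_3 ≠ 0; then v_{j-1} := N · v_j for j = 3, …, 2.

Pick v_3 = (1, 0, 0)ᵀ.
Then v_2 = N · v_3 = (10, 11, -5)ᵀ.
Then v_1 = N · v_2 = (-2, -2, 1)ᵀ.

Sanity check: (A − (-4)·I) v_1 = (0, 0, 0)ᵀ = 0. ✓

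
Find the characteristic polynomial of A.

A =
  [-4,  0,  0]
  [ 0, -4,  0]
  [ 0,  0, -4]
x^3 + 12*x^2 + 48*x + 64

Expanding det(x·I − A) (e.g. by cofactor expansion or by noting that A is similar to its Jordan form J, which has the same characteristic polynomial as A) gives
  χ_A(x) = x^3 + 12*x^2 + 48*x + 64
which factors as (x + 4)^3. The eigenvalues (with algebraic multiplicities) are λ = -4 with multiplicity 3.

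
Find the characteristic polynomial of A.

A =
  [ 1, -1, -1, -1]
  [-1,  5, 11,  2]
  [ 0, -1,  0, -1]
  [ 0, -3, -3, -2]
x^4 - 4*x^3 + 6*x^2 - 4*x + 1

Expanding det(x·I − A) (e.g. by cofactor expansion or by noting that A is similar to its Jordan form J, which has the same characteristic polynomial as A) gives
  χ_A(x) = x^4 - 4*x^3 + 6*x^2 - 4*x + 1
which factors as (x - 1)^4. The eigenvalues (with algebraic multiplicities) are λ = 1 with multiplicity 4.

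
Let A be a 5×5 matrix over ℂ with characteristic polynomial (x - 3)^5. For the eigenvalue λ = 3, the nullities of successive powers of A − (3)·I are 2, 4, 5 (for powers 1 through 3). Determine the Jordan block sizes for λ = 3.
Block sizes for λ = 3: [3, 2]

From the dimensions of kernels of powers, the number of Jordan blocks of size at least j is d_j − d_{j−1} where d_j = dim ker(N^j) (with d_0 = 0). Computing the differences gives [2, 2, 1].
The number of blocks of size exactly k is (#blocks of size ≥ k) − (#blocks of size ≥ k + 1), so the partition is: 1 block(s) of size 2, 1 block(s) of size 3.
In nonincreasing order the block sizes are [3, 2].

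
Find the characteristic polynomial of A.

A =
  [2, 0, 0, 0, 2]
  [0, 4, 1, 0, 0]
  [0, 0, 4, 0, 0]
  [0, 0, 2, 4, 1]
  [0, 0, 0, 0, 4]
x^5 - 18*x^4 + 128*x^3 - 448*x^2 + 768*x - 512

Expanding det(x·I − A) (e.g. by cofactor expansion or by noting that A is similar to its Jordan form J, which has the same characteristic polynomial as A) gives
  χ_A(x) = x^5 - 18*x^4 + 128*x^3 - 448*x^2 + 768*x - 512
which factors as (x - 4)^4*(x - 2). The eigenvalues (with algebraic multiplicities) are λ = 2 with multiplicity 1, λ = 4 with multiplicity 4.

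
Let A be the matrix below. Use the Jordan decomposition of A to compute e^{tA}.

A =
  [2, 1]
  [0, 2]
e^{tA} =
  [exp(2*t), t*exp(2*t)]
  [0, exp(2*t)]

Strategy: write A = P · J · P⁻¹ where J is a Jordan canonical form, so e^{tA} = P · e^{tJ} · P⁻¹, and e^{tJ} can be computed block-by-block.

A has Jordan form
J =
  [2, 1]
  [0, 2]
(up to reordering of blocks).

Per-block formulas:
  For a 2×2 Jordan block J_2(2): exp(t · J_2(2)) = e^(2t)·(I + t·N), where N is the 2×2 nilpotent shift.

After assembling e^{tJ} and conjugating by P, we get:

e^{tA} =
  [exp(2*t), t*exp(2*t)]
  [0, exp(2*t)]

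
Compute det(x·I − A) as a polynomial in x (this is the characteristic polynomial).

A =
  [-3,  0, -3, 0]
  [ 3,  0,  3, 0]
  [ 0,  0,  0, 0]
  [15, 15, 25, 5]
x^4 - 2*x^3 - 15*x^2

Expanding det(x·I − A) (e.g. by cofactor expansion or by noting that A is similar to its Jordan form J, which has the same characteristic polynomial as A) gives
  χ_A(x) = x^4 - 2*x^3 - 15*x^2
which factors as x^2*(x - 5)*(x + 3). The eigenvalues (with algebraic multiplicities) are λ = -3 with multiplicity 1, λ = 0 with multiplicity 2, λ = 5 with multiplicity 1.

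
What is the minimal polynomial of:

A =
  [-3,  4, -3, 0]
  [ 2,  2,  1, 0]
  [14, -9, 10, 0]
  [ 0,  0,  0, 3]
x^3 - 9*x^2 + 27*x - 27

The characteristic polynomial is χ_A(x) = (x - 3)^4, so the eigenvalues are known. The minimal polynomial is
  m_A(x) = Π_λ (x − λ)^{k_λ}
where k_λ is the size of the *largest* Jordan block for λ (equivalently, the smallest k with (A − λI)^k v = 0 for every generalised eigenvector v of λ).

  λ = 3: largest Jordan block has size 3, contributing (x − 3)^3

So m_A(x) = (x - 3)^3 = x^3 - 9*x^2 + 27*x - 27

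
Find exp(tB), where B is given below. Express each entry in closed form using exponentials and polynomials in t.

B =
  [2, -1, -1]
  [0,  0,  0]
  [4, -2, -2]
e^{tB} =
  [2*t + 1, -t, -t]
  [0, 1, 0]
  [4*t, -2*t, 1 - 2*t]

Strategy: write B = P · J · P⁻¹ where J is a Jordan canonical form, so e^{tB} = P · e^{tJ} · P⁻¹, and e^{tJ} can be computed block-by-block.

B has Jordan form
J =
  [0, 1, 0]
  [0, 0, 0]
  [0, 0, 0]
(up to reordering of blocks).

Per-block formulas:
  For a 1×1 block at λ = 0: exp(t · [0]) = [e^(0t)].
  For a 2×2 Jordan block J_2(0): exp(t · J_2(0)) = e^(0t)·(I + t·N), where N is the 2×2 nilpotent shift.

After assembling e^{tJ} and conjugating by P, we get:

e^{tB} =
  [2*t + 1, -t, -t]
  [0, 1, 0]
  [4*t, -2*t, 1 - 2*t]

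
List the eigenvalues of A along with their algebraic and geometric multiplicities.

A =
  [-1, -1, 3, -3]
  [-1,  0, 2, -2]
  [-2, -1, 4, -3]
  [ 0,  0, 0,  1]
λ = 1: alg = 4, geom = 2

Step 1 — factor the characteristic polynomial to read off the algebraic multiplicities:
  χ_A(x) = (x - 1)^4

Step 2 — compute geometric multiplicities via the rank-nullity identity g(λ) = n − rank(A − λI):
  rank(A − (1)·I) = 2, so dim ker(A − (1)·I) = n − 2 = 2

Summary:
  λ = 1: algebraic multiplicity = 4, geometric multiplicity = 2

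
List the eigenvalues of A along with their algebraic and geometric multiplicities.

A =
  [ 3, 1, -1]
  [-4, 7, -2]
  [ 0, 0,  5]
λ = 5: alg = 3, geom = 2

Step 1 — factor the characteristic polynomial to read off the algebraic multiplicities:
  χ_A(x) = (x - 5)^3

Step 2 — compute geometric multiplicities via the rank-nullity identity g(λ) = n − rank(A − λI):
  rank(A − (5)·I) = 1, so dim ker(A − (5)·I) = n − 1 = 2

Summary:
  λ = 5: algebraic multiplicity = 3, geometric multiplicity = 2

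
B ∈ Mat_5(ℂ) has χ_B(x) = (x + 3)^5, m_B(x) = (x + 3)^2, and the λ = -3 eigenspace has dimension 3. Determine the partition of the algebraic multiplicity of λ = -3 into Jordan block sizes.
Block sizes for λ = -3: [2, 2, 1]

Step 1 — from the characteristic polynomial, algebraic multiplicity of λ = -3 is 5. From dim ker(B − (-3)·I) = 3, there are exactly 3 Jordan blocks for λ = -3.
Step 2 — from the minimal polynomial, the factor (x + 3)^2 tells us the largest block for λ = -3 has size 2.
Step 3 — with total size 5, 3 blocks, and largest block 2, the block sizes (in nonincreasing order) are [2, 2, 1].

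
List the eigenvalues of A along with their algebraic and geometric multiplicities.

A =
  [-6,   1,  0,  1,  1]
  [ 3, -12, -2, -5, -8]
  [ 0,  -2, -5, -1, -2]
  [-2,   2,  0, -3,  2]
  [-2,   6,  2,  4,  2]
λ = -5: alg = 4, geom = 2; λ = -4: alg = 1, geom = 1

Step 1 — factor the characteristic polynomial to read off the algebraic multiplicities:
  χ_A(x) = (x + 4)*(x + 5)^4

Step 2 — compute geometric multiplicities via the rank-nullity identity g(λ) = n − rank(A − λI):
  rank(A − (-5)·I) = 3, so dim ker(A − (-5)·I) = n − 3 = 2
  rank(A − (-4)·I) = 4, so dim ker(A − (-4)·I) = n − 4 = 1

Summary:
  λ = -5: algebraic multiplicity = 4, geometric multiplicity = 2
  λ = -4: algebraic multiplicity = 1, geometric multiplicity = 1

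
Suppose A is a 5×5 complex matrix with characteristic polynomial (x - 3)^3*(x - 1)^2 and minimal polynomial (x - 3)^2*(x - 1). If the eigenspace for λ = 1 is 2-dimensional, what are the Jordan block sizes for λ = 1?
Block sizes for λ = 1: [1, 1]

Step 1 — from the characteristic polynomial, algebraic multiplicity of λ = 1 is 2. From dim ker(A − (1)·I) = 2, there are exactly 2 Jordan blocks for λ = 1.
Step 2 — from the minimal polynomial, the factor (x − 1) tells us the largest block for λ = 1 has size 1.
Step 3 — with total size 2, 2 blocks, and largest block 1, the block sizes (in nonincreasing order) are [1, 1].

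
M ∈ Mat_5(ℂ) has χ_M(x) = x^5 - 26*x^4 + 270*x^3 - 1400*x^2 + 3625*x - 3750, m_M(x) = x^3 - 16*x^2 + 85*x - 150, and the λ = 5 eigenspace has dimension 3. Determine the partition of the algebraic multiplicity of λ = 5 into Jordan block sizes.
Block sizes for λ = 5: [2, 1, 1]

Step 1 — from the characteristic polynomial, algebraic multiplicity of λ = 5 is 4. From dim ker(M − (5)·I) = 3, there are exactly 3 Jordan blocks for λ = 5.
Step 2 — from the minimal polynomial, the factor (x − 5)^2 tells us the largest block for λ = 5 has size 2.
Step 3 — with total size 4, 3 blocks, and largest block 2, the block sizes (in nonincreasing order) are [2, 1, 1].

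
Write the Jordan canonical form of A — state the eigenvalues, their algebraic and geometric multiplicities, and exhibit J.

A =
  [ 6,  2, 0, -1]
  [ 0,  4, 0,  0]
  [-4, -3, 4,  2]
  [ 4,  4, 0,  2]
J_2(4) ⊕ J_2(4)

The characteristic polynomial is
  det(x·I − A) = x^4 - 16*x^3 + 96*x^2 - 256*x + 256 = (x - 4)^4

Eigenvalues and multiplicities (the geometric multiplicity of λ is n − rank(A − λI), which equals the number of Jordan blocks for λ):
  λ = 4: algebraic multiplicity = 4, geometric multiplicity = 2

Determining the block sizes for each eigenvalue:
  λ = 4: with am = 4 and gm = 2, the partition is not yet determined (e.g. several partitions of 4 into 2 parts exist). Let N = A − (4)·I. Computing rank(N^1) = 2, rank(N^2) = 0; the number of blocks of size ≥ j is rank(N^{j−1}) − rank(N^j), giving [2, 2]. So we have 2 block(s) of size 2 → block sizes [2, 2]

Assembling the blocks gives a Jordan form
J =
  [4, 1, 0, 0]
  [0, 4, 0, 0]
  [0, 0, 4, 1]
  [0, 0, 0, 4]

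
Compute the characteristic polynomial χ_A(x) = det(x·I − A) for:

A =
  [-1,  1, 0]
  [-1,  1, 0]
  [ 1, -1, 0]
x^3

Expanding det(x·I − A) (e.g. by cofactor expansion or by noting that A is similar to its Jordan form J, which has the same characteristic polynomial as A) gives
  χ_A(x) = x^3
which factors as x^3. The eigenvalues (with algebraic multiplicities) are λ = 0 with multiplicity 3.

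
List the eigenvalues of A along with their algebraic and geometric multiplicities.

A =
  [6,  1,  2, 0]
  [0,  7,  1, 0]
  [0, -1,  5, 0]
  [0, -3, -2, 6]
λ = 6: alg = 4, geom = 2

Step 1 — factor the characteristic polynomial to read off the algebraic multiplicities:
  χ_A(x) = (x - 6)^4

Step 2 — compute geometric multiplicities via the rank-nullity identity g(λ) = n − rank(A − λI):
  rank(A − (6)·I) = 2, so dim ker(A − (6)·I) = n − 2 = 2

Summary:
  λ = 6: algebraic multiplicity = 4, geometric multiplicity = 2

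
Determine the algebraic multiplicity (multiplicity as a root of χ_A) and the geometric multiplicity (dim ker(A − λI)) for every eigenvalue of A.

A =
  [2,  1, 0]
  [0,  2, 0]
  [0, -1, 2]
λ = 2: alg = 3, geom = 2

Step 1 — factor the characteristic polynomial to read off the algebraic multiplicities:
  χ_A(x) = (x - 2)^3

Step 2 — compute geometric multiplicities via the rank-nullity identity g(λ) = n − rank(A − λI):
  rank(A − (2)·I) = 1, so dim ker(A − (2)·I) = n − 1 = 2

Summary:
  λ = 2: algebraic multiplicity = 3, geometric multiplicity = 2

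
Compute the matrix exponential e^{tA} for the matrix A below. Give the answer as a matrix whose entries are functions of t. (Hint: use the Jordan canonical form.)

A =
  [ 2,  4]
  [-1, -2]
e^{tA} =
  [2*t + 1, 4*t]
  [-t, 1 - 2*t]

Strategy: write A = P · J · P⁻¹ where J is a Jordan canonical form, so e^{tA} = P · e^{tJ} · P⁻¹, and e^{tJ} can be computed block-by-block.

A has Jordan form
J =
  [0, 1]
  [0, 0]
(up to reordering of blocks).

Per-block formulas:
  For a 2×2 Jordan block J_2(0): exp(t · J_2(0)) = e^(0t)·(I + t·N), where N is the 2×2 nilpotent shift.

After assembling e^{tJ} and conjugating by P, we get:

e^{tA} =
  [2*t + 1, 4*t]
  [-t, 1 - 2*t]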